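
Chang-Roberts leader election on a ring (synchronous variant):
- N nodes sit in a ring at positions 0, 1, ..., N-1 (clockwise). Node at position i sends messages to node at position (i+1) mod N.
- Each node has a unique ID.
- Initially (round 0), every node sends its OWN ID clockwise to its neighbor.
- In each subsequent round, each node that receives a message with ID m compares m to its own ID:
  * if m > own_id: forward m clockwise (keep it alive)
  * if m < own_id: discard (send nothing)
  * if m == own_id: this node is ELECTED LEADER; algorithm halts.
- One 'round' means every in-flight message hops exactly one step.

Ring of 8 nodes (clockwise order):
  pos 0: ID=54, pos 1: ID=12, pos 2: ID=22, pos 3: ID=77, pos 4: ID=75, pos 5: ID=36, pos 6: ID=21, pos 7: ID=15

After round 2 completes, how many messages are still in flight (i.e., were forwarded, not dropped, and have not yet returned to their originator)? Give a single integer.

Answer: 4

Derivation:
Round 1: pos1(id12) recv 54: fwd; pos2(id22) recv 12: drop; pos3(id77) recv 22: drop; pos4(id75) recv 77: fwd; pos5(id36) recv 75: fwd; pos6(id21) recv 36: fwd; pos7(id15) recv 21: fwd; pos0(id54) recv 15: drop
Round 2: pos2(id22) recv 54: fwd; pos5(id36) recv 77: fwd; pos6(id21) recv 75: fwd; pos7(id15) recv 36: fwd; pos0(id54) recv 21: drop
After round 2: 4 messages still in flight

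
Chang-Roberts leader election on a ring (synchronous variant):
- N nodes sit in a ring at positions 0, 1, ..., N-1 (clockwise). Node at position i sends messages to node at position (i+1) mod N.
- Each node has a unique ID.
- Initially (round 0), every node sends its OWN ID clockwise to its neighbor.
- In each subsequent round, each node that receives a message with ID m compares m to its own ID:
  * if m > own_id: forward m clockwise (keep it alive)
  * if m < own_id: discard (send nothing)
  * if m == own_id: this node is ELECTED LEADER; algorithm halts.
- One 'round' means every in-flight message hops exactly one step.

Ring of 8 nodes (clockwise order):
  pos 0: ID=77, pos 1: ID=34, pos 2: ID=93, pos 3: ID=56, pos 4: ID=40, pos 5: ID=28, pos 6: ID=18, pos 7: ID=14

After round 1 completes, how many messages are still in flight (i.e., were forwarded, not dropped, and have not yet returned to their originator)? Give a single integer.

Round 1: pos1(id34) recv 77: fwd; pos2(id93) recv 34: drop; pos3(id56) recv 93: fwd; pos4(id40) recv 56: fwd; pos5(id28) recv 40: fwd; pos6(id18) recv 28: fwd; pos7(id14) recv 18: fwd; pos0(id77) recv 14: drop
After round 1: 6 messages still in flight

Answer: 6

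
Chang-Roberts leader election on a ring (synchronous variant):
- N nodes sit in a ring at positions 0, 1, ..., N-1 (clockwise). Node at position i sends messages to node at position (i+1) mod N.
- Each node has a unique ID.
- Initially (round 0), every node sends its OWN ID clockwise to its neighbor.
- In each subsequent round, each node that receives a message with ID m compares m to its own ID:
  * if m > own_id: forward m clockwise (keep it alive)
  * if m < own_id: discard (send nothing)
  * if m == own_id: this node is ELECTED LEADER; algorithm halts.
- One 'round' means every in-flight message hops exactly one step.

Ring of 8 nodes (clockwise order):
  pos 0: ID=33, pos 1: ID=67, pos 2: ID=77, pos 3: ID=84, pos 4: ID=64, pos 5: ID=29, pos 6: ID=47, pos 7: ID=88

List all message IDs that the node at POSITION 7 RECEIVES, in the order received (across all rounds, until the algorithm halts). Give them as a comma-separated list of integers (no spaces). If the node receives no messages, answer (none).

Round 1: pos1(id67) recv 33: drop; pos2(id77) recv 67: drop; pos3(id84) recv 77: drop; pos4(id64) recv 84: fwd; pos5(id29) recv 64: fwd; pos6(id47) recv 29: drop; pos7(id88) recv 47: drop; pos0(id33) recv 88: fwd
Round 2: pos5(id29) recv 84: fwd; pos6(id47) recv 64: fwd; pos1(id67) recv 88: fwd
Round 3: pos6(id47) recv 84: fwd; pos7(id88) recv 64: drop; pos2(id77) recv 88: fwd
Round 4: pos7(id88) recv 84: drop; pos3(id84) recv 88: fwd
Round 5: pos4(id64) recv 88: fwd
Round 6: pos5(id29) recv 88: fwd
Round 7: pos6(id47) recv 88: fwd
Round 8: pos7(id88) recv 88: ELECTED

Answer: 47,64,84,88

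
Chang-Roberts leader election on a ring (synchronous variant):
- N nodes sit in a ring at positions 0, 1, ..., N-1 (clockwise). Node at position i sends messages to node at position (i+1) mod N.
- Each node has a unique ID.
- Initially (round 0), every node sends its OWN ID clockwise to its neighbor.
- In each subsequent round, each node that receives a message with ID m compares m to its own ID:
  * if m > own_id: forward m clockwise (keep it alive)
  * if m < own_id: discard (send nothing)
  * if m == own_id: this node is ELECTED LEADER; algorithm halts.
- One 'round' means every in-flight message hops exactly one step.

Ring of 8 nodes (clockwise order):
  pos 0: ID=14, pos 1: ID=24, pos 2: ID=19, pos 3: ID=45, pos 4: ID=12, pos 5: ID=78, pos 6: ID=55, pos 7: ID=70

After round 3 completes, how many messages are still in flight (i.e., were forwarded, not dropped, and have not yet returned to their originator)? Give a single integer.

Answer: 2

Derivation:
Round 1: pos1(id24) recv 14: drop; pos2(id19) recv 24: fwd; pos3(id45) recv 19: drop; pos4(id12) recv 45: fwd; pos5(id78) recv 12: drop; pos6(id55) recv 78: fwd; pos7(id70) recv 55: drop; pos0(id14) recv 70: fwd
Round 2: pos3(id45) recv 24: drop; pos5(id78) recv 45: drop; pos7(id70) recv 78: fwd; pos1(id24) recv 70: fwd
Round 3: pos0(id14) recv 78: fwd; pos2(id19) recv 70: fwd
After round 3: 2 messages still in flight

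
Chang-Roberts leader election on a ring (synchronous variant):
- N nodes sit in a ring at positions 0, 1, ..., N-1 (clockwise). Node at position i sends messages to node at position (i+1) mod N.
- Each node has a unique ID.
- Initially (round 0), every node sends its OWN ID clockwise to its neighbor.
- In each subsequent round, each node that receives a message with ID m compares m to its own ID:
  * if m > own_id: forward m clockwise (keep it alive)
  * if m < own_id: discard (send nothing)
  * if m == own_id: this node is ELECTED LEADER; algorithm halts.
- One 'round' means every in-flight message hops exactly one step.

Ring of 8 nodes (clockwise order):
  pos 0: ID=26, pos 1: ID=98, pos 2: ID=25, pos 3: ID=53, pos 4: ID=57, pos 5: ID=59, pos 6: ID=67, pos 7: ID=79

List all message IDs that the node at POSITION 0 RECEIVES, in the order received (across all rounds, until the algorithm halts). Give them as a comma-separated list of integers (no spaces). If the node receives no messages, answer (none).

Round 1: pos1(id98) recv 26: drop; pos2(id25) recv 98: fwd; pos3(id53) recv 25: drop; pos4(id57) recv 53: drop; pos5(id59) recv 57: drop; pos6(id67) recv 59: drop; pos7(id79) recv 67: drop; pos0(id26) recv 79: fwd
Round 2: pos3(id53) recv 98: fwd; pos1(id98) recv 79: drop
Round 3: pos4(id57) recv 98: fwd
Round 4: pos5(id59) recv 98: fwd
Round 5: pos6(id67) recv 98: fwd
Round 6: pos7(id79) recv 98: fwd
Round 7: pos0(id26) recv 98: fwd
Round 8: pos1(id98) recv 98: ELECTED

Answer: 79,98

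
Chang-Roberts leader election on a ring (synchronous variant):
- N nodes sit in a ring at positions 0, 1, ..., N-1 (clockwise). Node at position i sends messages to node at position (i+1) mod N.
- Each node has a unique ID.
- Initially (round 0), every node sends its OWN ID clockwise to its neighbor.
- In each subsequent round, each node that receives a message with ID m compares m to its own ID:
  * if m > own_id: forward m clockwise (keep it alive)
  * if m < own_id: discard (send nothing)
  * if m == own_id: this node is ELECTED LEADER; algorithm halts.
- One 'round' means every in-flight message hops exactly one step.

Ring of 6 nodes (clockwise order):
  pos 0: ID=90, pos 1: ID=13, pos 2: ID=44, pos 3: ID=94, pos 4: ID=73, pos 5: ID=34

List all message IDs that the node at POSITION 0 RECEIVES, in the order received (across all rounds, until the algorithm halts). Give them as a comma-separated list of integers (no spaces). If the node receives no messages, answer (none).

Round 1: pos1(id13) recv 90: fwd; pos2(id44) recv 13: drop; pos3(id94) recv 44: drop; pos4(id73) recv 94: fwd; pos5(id34) recv 73: fwd; pos0(id90) recv 34: drop
Round 2: pos2(id44) recv 90: fwd; pos5(id34) recv 94: fwd; pos0(id90) recv 73: drop
Round 3: pos3(id94) recv 90: drop; pos0(id90) recv 94: fwd
Round 4: pos1(id13) recv 94: fwd
Round 5: pos2(id44) recv 94: fwd
Round 6: pos3(id94) recv 94: ELECTED

Answer: 34,73,94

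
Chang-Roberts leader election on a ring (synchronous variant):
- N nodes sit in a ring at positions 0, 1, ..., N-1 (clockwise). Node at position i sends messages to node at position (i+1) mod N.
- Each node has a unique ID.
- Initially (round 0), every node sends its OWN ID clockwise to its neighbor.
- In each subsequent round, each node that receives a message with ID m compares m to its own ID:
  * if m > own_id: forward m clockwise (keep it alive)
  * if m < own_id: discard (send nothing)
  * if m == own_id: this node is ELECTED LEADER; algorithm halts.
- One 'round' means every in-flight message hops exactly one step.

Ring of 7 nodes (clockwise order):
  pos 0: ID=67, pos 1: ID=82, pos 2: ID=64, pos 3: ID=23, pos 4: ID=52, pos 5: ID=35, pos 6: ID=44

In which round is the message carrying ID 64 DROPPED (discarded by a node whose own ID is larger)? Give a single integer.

Round 1: pos1(id82) recv 67: drop; pos2(id64) recv 82: fwd; pos3(id23) recv 64: fwd; pos4(id52) recv 23: drop; pos5(id35) recv 52: fwd; pos6(id44) recv 35: drop; pos0(id67) recv 44: drop
Round 2: pos3(id23) recv 82: fwd; pos4(id52) recv 64: fwd; pos6(id44) recv 52: fwd
Round 3: pos4(id52) recv 82: fwd; pos5(id35) recv 64: fwd; pos0(id67) recv 52: drop
Round 4: pos5(id35) recv 82: fwd; pos6(id44) recv 64: fwd
Round 5: pos6(id44) recv 82: fwd; pos0(id67) recv 64: drop
Round 6: pos0(id67) recv 82: fwd
Round 7: pos1(id82) recv 82: ELECTED
Message ID 64 originates at pos 2; dropped at pos 0 in round 5

Answer: 5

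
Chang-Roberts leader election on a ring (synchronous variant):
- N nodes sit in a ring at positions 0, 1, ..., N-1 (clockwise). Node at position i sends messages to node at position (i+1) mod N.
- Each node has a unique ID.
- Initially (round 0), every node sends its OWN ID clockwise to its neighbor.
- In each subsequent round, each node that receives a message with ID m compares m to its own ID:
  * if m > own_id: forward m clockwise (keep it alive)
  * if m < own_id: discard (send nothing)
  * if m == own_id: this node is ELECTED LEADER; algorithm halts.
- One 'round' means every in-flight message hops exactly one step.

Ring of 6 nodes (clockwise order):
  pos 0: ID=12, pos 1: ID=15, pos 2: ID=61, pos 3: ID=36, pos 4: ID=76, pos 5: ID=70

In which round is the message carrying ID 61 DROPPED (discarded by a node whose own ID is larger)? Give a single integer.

Round 1: pos1(id15) recv 12: drop; pos2(id61) recv 15: drop; pos3(id36) recv 61: fwd; pos4(id76) recv 36: drop; pos5(id70) recv 76: fwd; pos0(id12) recv 70: fwd
Round 2: pos4(id76) recv 61: drop; pos0(id12) recv 76: fwd; pos1(id15) recv 70: fwd
Round 3: pos1(id15) recv 76: fwd; pos2(id61) recv 70: fwd
Round 4: pos2(id61) recv 76: fwd; pos3(id36) recv 70: fwd
Round 5: pos3(id36) recv 76: fwd; pos4(id76) recv 70: drop
Round 6: pos4(id76) recv 76: ELECTED
Message ID 61 originates at pos 2; dropped at pos 4 in round 2

Answer: 2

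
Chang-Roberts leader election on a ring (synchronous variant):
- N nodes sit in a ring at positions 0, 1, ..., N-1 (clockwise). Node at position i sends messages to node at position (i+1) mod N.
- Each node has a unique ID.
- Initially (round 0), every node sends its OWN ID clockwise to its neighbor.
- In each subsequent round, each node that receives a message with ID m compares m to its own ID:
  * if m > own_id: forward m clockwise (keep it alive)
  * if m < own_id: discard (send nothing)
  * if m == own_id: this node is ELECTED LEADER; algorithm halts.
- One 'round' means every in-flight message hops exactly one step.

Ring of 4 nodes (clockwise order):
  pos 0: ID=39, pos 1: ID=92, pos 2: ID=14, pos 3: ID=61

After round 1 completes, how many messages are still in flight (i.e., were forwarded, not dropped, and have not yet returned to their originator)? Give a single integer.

Round 1: pos1(id92) recv 39: drop; pos2(id14) recv 92: fwd; pos3(id61) recv 14: drop; pos0(id39) recv 61: fwd
After round 1: 2 messages still in flight

Answer: 2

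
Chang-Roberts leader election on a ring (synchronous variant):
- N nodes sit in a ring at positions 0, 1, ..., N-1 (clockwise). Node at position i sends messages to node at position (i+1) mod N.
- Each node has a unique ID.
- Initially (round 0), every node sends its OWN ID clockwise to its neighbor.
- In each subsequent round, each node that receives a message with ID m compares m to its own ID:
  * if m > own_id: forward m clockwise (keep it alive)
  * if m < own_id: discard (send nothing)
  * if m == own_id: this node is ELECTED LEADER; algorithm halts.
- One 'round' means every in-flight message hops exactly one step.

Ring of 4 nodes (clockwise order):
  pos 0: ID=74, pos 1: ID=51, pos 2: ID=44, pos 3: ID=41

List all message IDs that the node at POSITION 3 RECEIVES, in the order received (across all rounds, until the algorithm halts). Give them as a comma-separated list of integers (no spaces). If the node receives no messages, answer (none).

Round 1: pos1(id51) recv 74: fwd; pos2(id44) recv 51: fwd; pos3(id41) recv 44: fwd; pos0(id74) recv 41: drop
Round 2: pos2(id44) recv 74: fwd; pos3(id41) recv 51: fwd; pos0(id74) recv 44: drop
Round 3: pos3(id41) recv 74: fwd; pos0(id74) recv 51: drop
Round 4: pos0(id74) recv 74: ELECTED

Answer: 44,51,74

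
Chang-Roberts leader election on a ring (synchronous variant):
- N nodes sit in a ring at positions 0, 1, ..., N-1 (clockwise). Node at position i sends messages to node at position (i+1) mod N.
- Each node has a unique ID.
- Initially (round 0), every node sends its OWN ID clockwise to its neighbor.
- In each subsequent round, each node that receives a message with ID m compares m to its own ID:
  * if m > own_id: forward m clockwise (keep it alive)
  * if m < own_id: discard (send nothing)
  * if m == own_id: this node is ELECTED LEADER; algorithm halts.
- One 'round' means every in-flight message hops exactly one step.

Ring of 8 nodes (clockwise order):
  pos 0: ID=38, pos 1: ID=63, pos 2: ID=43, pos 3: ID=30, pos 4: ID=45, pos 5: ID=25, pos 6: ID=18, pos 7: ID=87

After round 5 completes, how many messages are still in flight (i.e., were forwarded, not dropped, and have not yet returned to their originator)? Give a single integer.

Answer: 2

Derivation:
Round 1: pos1(id63) recv 38: drop; pos2(id43) recv 63: fwd; pos3(id30) recv 43: fwd; pos4(id45) recv 30: drop; pos5(id25) recv 45: fwd; pos6(id18) recv 25: fwd; pos7(id87) recv 18: drop; pos0(id38) recv 87: fwd
Round 2: pos3(id30) recv 63: fwd; pos4(id45) recv 43: drop; pos6(id18) recv 45: fwd; pos7(id87) recv 25: drop; pos1(id63) recv 87: fwd
Round 3: pos4(id45) recv 63: fwd; pos7(id87) recv 45: drop; pos2(id43) recv 87: fwd
Round 4: pos5(id25) recv 63: fwd; pos3(id30) recv 87: fwd
Round 5: pos6(id18) recv 63: fwd; pos4(id45) recv 87: fwd
After round 5: 2 messages still in flight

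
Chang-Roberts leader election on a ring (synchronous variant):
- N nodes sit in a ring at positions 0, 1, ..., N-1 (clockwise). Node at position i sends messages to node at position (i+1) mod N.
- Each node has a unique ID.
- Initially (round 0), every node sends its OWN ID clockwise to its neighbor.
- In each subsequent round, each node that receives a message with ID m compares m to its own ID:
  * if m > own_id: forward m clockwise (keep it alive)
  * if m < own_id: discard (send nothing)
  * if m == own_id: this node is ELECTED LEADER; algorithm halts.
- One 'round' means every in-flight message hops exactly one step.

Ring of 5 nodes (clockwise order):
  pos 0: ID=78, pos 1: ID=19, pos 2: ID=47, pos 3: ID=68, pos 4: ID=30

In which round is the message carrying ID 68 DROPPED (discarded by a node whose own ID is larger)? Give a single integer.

Answer: 2

Derivation:
Round 1: pos1(id19) recv 78: fwd; pos2(id47) recv 19: drop; pos3(id68) recv 47: drop; pos4(id30) recv 68: fwd; pos0(id78) recv 30: drop
Round 2: pos2(id47) recv 78: fwd; pos0(id78) recv 68: drop
Round 3: pos3(id68) recv 78: fwd
Round 4: pos4(id30) recv 78: fwd
Round 5: pos0(id78) recv 78: ELECTED
Message ID 68 originates at pos 3; dropped at pos 0 in round 2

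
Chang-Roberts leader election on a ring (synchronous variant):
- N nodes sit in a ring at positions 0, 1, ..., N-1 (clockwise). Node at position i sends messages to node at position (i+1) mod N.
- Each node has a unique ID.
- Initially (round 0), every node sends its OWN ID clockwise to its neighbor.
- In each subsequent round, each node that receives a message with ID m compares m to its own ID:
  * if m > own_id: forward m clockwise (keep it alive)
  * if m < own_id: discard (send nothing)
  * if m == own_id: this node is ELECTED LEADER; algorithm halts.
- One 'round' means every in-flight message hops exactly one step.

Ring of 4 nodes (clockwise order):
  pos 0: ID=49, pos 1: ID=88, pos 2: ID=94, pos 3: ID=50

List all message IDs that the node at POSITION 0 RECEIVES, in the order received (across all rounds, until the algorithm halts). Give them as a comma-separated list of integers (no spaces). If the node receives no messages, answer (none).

Answer: 50,94

Derivation:
Round 1: pos1(id88) recv 49: drop; pos2(id94) recv 88: drop; pos3(id50) recv 94: fwd; pos0(id49) recv 50: fwd
Round 2: pos0(id49) recv 94: fwd; pos1(id88) recv 50: drop
Round 3: pos1(id88) recv 94: fwd
Round 4: pos2(id94) recv 94: ELECTED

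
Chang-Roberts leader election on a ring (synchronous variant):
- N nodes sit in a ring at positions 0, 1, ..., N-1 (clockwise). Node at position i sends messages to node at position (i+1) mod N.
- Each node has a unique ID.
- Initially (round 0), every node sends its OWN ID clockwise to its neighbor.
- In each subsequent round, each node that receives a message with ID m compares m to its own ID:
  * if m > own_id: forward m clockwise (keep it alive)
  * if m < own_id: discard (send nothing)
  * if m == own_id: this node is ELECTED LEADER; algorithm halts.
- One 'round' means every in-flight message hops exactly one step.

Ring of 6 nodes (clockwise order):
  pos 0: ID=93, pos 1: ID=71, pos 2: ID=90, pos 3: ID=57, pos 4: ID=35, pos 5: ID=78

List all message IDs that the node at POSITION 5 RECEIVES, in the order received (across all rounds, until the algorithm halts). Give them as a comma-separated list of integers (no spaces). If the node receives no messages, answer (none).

Round 1: pos1(id71) recv 93: fwd; pos2(id90) recv 71: drop; pos3(id57) recv 90: fwd; pos4(id35) recv 57: fwd; pos5(id78) recv 35: drop; pos0(id93) recv 78: drop
Round 2: pos2(id90) recv 93: fwd; pos4(id35) recv 90: fwd; pos5(id78) recv 57: drop
Round 3: pos3(id57) recv 93: fwd; pos5(id78) recv 90: fwd
Round 4: pos4(id35) recv 93: fwd; pos0(id93) recv 90: drop
Round 5: pos5(id78) recv 93: fwd
Round 6: pos0(id93) recv 93: ELECTED

Answer: 35,57,90,93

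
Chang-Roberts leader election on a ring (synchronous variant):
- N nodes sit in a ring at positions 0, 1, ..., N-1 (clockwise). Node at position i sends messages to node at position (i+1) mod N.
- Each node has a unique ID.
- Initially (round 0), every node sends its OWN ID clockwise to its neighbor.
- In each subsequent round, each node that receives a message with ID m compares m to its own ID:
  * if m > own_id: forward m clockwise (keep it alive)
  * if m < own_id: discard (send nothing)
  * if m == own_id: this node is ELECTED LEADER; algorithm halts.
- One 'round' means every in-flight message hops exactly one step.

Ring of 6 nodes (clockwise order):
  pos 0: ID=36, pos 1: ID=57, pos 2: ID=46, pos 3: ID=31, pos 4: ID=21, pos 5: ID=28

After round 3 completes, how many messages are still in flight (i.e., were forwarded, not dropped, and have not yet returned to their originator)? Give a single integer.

Answer: 2

Derivation:
Round 1: pos1(id57) recv 36: drop; pos2(id46) recv 57: fwd; pos3(id31) recv 46: fwd; pos4(id21) recv 31: fwd; pos5(id28) recv 21: drop; pos0(id36) recv 28: drop
Round 2: pos3(id31) recv 57: fwd; pos4(id21) recv 46: fwd; pos5(id28) recv 31: fwd
Round 3: pos4(id21) recv 57: fwd; pos5(id28) recv 46: fwd; pos0(id36) recv 31: drop
After round 3: 2 messages still in flight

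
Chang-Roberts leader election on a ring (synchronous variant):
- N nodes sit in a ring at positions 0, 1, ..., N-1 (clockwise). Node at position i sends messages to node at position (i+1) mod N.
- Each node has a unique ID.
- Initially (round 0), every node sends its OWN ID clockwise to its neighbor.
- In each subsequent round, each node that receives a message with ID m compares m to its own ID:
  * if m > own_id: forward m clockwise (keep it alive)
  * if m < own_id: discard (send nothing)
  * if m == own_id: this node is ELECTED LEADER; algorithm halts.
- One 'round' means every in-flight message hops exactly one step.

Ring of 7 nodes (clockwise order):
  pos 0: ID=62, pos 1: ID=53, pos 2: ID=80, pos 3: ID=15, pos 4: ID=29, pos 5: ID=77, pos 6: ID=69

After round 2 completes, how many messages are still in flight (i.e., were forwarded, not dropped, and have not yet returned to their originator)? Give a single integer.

Answer: 3

Derivation:
Round 1: pos1(id53) recv 62: fwd; pos2(id80) recv 53: drop; pos3(id15) recv 80: fwd; pos4(id29) recv 15: drop; pos5(id77) recv 29: drop; pos6(id69) recv 77: fwd; pos0(id62) recv 69: fwd
Round 2: pos2(id80) recv 62: drop; pos4(id29) recv 80: fwd; pos0(id62) recv 77: fwd; pos1(id53) recv 69: fwd
After round 2: 3 messages still in flight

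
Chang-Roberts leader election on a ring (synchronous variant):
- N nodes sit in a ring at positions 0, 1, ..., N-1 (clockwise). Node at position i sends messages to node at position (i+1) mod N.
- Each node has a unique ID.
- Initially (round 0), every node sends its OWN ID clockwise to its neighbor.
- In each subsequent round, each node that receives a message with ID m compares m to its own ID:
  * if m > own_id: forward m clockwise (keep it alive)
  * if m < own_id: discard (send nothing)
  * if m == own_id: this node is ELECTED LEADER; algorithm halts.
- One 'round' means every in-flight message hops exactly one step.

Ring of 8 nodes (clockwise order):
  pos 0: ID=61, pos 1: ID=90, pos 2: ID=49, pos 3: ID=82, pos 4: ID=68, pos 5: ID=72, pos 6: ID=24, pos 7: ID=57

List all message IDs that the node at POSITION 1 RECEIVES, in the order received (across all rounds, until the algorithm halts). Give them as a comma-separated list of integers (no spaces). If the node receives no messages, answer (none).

Round 1: pos1(id90) recv 61: drop; pos2(id49) recv 90: fwd; pos3(id82) recv 49: drop; pos4(id68) recv 82: fwd; pos5(id72) recv 68: drop; pos6(id24) recv 72: fwd; pos7(id57) recv 24: drop; pos0(id61) recv 57: drop
Round 2: pos3(id82) recv 90: fwd; pos5(id72) recv 82: fwd; pos7(id57) recv 72: fwd
Round 3: pos4(id68) recv 90: fwd; pos6(id24) recv 82: fwd; pos0(id61) recv 72: fwd
Round 4: pos5(id72) recv 90: fwd; pos7(id57) recv 82: fwd; pos1(id90) recv 72: drop
Round 5: pos6(id24) recv 90: fwd; pos0(id61) recv 82: fwd
Round 6: pos7(id57) recv 90: fwd; pos1(id90) recv 82: drop
Round 7: pos0(id61) recv 90: fwd
Round 8: pos1(id90) recv 90: ELECTED

Answer: 61,72,82,90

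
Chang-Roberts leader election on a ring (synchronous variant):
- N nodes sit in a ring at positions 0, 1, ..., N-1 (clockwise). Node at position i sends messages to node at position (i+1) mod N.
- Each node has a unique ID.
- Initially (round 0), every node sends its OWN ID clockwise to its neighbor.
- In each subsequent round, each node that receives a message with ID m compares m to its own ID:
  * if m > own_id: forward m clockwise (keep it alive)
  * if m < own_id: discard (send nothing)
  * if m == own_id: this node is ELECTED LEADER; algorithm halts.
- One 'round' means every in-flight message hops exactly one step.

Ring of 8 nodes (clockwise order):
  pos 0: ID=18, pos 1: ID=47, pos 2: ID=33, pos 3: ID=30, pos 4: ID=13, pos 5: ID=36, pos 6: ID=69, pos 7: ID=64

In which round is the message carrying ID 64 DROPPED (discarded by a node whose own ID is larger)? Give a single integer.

Round 1: pos1(id47) recv 18: drop; pos2(id33) recv 47: fwd; pos3(id30) recv 33: fwd; pos4(id13) recv 30: fwd; pos5(id36) recv 13: drop; pos6(id69) recv 36: drop; pos7(id64) recv 69: fwd; pos0(id18) recv 64: fwd
Round 2: pos3(id30) recv 47: fwd; pos4(id13) recv 33: fwd; pos5(id36) recv 30: drop; pos0(id18) recv 69: fwd; pos1(id47) recv 64: fwd
Round 3: pos4(id13) recv 47: fwd; pos5(id36) recv 33: drop; pos1(id47) recv 69: fwd; pos2(id33) recv 64: fwd
Round 4: pos5(id36) recv 47: fwd; pos2(id33) recv 69: fwd; pos3(id30) recv 64: fwd
Round 5: pos6(id69) recv 47: drop; pos3(id30) recv 69: fwd; pos4(id13) recv 64: fwd
Round 6: pos4(id13) recv 69: fwd; pos5(id36) recv 64: fwd
Round 7: pos5(id36) recv 69: fwd; pos6(id69) recv 64: drop
Round 8: pos6(id69) recv 69: ELECTED
Message ID 64 originates at pos 7; dropped at pos 6 in round 7

Answer: 7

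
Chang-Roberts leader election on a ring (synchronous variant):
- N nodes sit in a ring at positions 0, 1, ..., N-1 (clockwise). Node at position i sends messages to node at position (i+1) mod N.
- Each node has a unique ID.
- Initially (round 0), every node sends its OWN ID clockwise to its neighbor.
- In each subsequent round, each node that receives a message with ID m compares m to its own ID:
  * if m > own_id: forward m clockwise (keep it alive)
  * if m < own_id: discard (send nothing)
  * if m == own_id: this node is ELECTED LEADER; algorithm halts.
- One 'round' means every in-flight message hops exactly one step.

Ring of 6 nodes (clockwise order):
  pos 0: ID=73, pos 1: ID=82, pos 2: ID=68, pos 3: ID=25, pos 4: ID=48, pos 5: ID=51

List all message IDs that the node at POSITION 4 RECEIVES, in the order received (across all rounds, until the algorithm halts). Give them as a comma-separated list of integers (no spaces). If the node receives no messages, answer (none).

Round 1: pos1(id82) recv 73: drop; pos2(id68) recv 82: fwd; pos3(id25) recv 68: fwd; pos4(id48) recv 25: drop; pos5(id51) recv 48: drop; pos0(id73) recv 51: drop
Round 2: pos3(id25) recv 82: fwd; pos4(id48) recv 68: fwd
Round 3: pos4(id48) recv 82: fwd; pos5(id51) recv 68: fwd
Round 4: pos5(id51) recv 82: fwd; pos0(id73) recv 68: drop
Round 5: pos0(id73) recv 82: fwd
Round 6: pos1(id82) recv 82: ELECTED

Answer: 25,68,82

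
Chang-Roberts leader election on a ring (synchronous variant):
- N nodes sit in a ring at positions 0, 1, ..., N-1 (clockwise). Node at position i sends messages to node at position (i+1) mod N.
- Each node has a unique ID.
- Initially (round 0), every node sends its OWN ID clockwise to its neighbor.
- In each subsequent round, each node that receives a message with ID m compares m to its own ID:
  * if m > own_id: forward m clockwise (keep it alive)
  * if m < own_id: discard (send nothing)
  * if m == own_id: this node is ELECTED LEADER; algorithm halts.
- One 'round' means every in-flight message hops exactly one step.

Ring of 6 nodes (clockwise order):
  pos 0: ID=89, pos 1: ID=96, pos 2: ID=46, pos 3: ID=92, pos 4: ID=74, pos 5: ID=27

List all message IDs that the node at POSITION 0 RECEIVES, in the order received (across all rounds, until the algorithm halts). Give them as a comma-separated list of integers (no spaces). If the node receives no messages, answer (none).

Round 1: pos1(id96) recv 89: drop; pos2(id46) recv 96: fwd; pos3(id92) recv 46: drop; pos4(id74) recv 92: fwd; pos5(id27) recv 74: fwd; pos0(id89) recv 27: drop
Round 2: pos3(id92) recv 96: fwd; pos5(id27) recv 92: fwd; pos0(id89) recv 74: drop
Round 3: pos4(id74) recv 96: fwd; pos0(id89) recv 92: fwd
Round 4: pos5(id27) recv 96: fwd; pos1(id96) recv 92: drop
Round 5: pos0(id89) recv 96: fwd
Round 6: pos1(id96) recv 96: ELECTED

Answer: 27,74,92,96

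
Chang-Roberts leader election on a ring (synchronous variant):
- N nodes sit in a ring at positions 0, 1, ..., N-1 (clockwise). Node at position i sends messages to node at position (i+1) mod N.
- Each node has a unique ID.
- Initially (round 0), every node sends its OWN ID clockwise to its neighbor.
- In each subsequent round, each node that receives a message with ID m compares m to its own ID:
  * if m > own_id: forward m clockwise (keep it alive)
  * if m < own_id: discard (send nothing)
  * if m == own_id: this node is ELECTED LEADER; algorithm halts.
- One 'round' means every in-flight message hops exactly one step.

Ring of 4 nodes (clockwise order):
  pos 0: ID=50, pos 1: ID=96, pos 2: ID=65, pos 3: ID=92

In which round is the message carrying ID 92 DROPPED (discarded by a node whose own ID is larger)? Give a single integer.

Answer: 2

Derivation:
Round 1: pos1(id96) recv 50: drop; pos2(id65) recv 96: fwd; pos3(id92) recv 65: drop; pos0(id50) recv 92: fwd
Round 2: pos3(id92) recv 96: fwd; pos1(id96) recv 92: drop
Round 3: pos0(id50) recv 96: fwd
Round 4: pos1(id96) recv 96: ELECTED
Message ID 92 originates at pos 3; dropped at pos 1 in round 2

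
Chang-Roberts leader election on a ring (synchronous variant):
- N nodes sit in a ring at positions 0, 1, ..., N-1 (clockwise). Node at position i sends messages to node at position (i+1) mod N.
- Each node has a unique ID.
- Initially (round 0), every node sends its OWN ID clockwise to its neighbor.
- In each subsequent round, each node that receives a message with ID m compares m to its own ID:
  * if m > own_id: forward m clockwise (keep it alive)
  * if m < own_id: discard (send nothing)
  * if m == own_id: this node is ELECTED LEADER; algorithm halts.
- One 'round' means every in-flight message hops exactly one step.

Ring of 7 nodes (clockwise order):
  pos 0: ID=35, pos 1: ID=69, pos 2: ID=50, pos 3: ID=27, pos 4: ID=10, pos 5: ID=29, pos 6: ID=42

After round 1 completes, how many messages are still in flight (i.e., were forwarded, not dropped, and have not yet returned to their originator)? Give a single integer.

Round 1: pos1(id69) recv 35: drop; pos2(id50) recv 69: fwd; pos3(id27) recv 50: fwd; pos4(id10) recv 27: fwd; pos5(id29) recv 10: drop; pos6(id42) recv 29: drop; pos0(id35) recv 42: fwd
After round 1: 4 messages still in flight

Answer: 4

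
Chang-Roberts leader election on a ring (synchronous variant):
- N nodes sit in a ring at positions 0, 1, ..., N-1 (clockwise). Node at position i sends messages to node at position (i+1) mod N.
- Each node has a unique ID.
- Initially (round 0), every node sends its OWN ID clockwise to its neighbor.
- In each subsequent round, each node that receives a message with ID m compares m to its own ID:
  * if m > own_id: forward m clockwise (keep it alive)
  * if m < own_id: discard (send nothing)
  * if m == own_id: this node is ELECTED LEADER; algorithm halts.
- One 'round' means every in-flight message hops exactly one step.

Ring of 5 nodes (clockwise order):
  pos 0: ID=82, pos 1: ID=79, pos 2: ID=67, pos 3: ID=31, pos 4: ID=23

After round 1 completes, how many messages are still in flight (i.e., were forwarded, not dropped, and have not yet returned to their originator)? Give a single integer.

Round 1: pos1(id79) recv 82: fwd; pos2(id67) recv 79: fwd; pos3(id31) recv 67: fwd; pos4(id23) recv 31: fwd; pos0(id82) recv 23: drop
After round 1: 4 messages still in flight

Answer: 4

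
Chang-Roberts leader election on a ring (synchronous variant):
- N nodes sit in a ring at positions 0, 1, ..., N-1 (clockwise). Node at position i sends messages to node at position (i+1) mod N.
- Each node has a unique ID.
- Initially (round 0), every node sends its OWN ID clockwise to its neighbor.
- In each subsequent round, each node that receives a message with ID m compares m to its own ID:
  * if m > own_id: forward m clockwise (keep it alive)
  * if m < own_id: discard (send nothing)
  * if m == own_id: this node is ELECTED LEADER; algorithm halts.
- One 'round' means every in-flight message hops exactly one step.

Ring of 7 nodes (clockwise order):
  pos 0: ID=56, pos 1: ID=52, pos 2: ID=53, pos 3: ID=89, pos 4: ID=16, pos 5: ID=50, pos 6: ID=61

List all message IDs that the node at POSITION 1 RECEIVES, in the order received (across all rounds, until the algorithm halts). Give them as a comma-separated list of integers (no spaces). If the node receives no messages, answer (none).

Answer: 56,61,89

Derivation:
Round 1: pos1(id52) recv 56: fwd; pos2(id53) recv 52: drop; pos3(id89) recv 53: drop; pos4(id16) recv 89: fwd; pos5(id50) recv 16: drop; pos6(id61) recv 50: drop; pos0(id56) recv 61: fwd
Round 2: pos2(id53) recv 56: fwd; pos5(id50) recv 89: fwd; pos1(id52) recv 61: fwd
Round 3: pos3(id89) recv 56: drop; pos6(id61) recv 89: fwd; pos2(id53) recv 61: fwd
Round 4: pos0(id56) recv 89: fwd; pos3(id89) recv 61: drop
Round 5: pos1(id52) recv 89: fwd
Round 6: pos2(id53) recv 89: fwd
Round 7: pos3(id89) recv 89: ELECTED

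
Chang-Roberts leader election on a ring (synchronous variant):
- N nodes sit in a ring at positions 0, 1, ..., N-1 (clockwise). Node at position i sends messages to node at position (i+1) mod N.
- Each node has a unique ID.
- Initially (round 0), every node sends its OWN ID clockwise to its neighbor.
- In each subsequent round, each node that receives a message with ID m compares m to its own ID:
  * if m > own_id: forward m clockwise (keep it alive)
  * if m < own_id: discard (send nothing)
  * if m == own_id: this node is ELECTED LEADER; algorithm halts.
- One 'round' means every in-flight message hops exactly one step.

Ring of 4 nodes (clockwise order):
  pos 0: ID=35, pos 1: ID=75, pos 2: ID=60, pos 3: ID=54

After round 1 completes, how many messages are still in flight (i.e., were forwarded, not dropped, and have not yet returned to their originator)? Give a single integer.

Round 1: pos1(id75) recv 35: drop; pos2(id60) recv 75: fwd; pos3(id54) recv 60: fwd; pos0(id35) recv 54: fwd
After round 1: 3 messages still in flight

Answer: 3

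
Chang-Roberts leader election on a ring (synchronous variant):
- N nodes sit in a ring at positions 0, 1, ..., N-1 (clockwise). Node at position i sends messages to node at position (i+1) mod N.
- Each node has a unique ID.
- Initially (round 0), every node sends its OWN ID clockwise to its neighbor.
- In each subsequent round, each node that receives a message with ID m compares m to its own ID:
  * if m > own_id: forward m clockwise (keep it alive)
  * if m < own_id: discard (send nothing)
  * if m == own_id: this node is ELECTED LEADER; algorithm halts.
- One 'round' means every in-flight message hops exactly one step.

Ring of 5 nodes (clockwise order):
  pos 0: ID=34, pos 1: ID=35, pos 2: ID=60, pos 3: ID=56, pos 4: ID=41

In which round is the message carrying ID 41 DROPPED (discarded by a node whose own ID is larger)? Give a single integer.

Answer: 3

Derivation:
Round 1: pos1(id35) recv 34: drop; pos2(id60) recv 35: drop; pos3(id56) recv 60: fwd; pos4(id41) recv 56: fwd; pos0(id34) recv 41: fwd
Round 2: pos4(id41) recv 60: fwd; pos0(id34) recv 56: fwd; pos1(id35) recv 41: fwd
Round 3: pos0(id34) recv 60: fwd; pos1(id35) recv 56: fwd; pos2(id60) recv 41: drop
Round 4: pos1(id35) recv 60: fwd; pos2(id60) recv 56: drop
Round 5: pos2(id60) recv 60: ELECTED
Message ID 41 originates at pos 4; dropped at pos 2 in round 3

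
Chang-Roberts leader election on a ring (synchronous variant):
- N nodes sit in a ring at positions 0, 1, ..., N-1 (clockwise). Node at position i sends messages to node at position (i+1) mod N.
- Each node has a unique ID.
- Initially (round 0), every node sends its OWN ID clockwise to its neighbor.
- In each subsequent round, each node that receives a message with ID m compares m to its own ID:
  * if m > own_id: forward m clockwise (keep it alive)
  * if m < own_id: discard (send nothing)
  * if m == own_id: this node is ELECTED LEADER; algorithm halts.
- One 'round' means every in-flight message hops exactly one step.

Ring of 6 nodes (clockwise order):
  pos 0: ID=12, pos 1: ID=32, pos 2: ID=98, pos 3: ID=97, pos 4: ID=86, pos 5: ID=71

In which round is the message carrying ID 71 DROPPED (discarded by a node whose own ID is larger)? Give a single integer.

Round 1: pos1(id32) recv 12: drop; pos2(id98) recv 32: drop; pos3(id97) recv 98: fwd; pos4(id86) recv 97: fwd; pos5(id71) recv 86: fwd; pos0(id12) recv 71: fwd
Round 2: pos4(id86) recv 98: fwd; pos5(id71) recv 97: fwd; pos0(id12) recv 86: fwd; pos1(id32) recv 71: fwd
Round 3: pos5(id71) recv 98: fwd; pos0(id12) recv 97: fwd; pos1(id32) recv 86: fwd; pos2(id98) recv 71: drop
Round 4: pos0(id12) recv 98: fwd; pos1(id32) recv 97: fwd; pos2(id98) recv 86: drop
Round 5: pos1(id32) recv 98: fwd; pos2(id98) recv 97: drop
Round 6: pos2(id98) recv 98: ELECTED
Message ID 71 originates at pos 5; dropped at pos 2 in round 3

Answer: 3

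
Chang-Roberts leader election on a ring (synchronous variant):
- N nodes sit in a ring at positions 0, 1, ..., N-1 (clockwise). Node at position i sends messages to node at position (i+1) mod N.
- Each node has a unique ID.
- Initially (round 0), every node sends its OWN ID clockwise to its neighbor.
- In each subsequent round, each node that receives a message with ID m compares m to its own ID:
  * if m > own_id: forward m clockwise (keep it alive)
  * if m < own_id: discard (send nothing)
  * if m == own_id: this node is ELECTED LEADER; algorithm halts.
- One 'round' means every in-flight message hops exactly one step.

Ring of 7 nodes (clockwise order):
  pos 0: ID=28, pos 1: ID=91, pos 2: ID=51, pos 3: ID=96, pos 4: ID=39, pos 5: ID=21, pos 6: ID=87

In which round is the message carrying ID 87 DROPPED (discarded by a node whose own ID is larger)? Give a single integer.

Round 1: pos1(id91) recv 28: drop; pos2(id51) recv 91: fwd; pos3(id96) recv 51: drop; pos4(id39) recv 96: fwd; pos5(id21) recv 39: fwd; pos6(id87) recv 21: drop; pos0(id28) recv 87: fwd
Round 2: pos3(id96) recv 91: drop; pos5(id21) recv 96: fwd; pos6(id87) recv 39: drop; pos1(id91) recv 87: drop
Round 3: pos6(id87) recv 96: fwd
Round 4: pos0(id28) recv 96: fwd
Round 5: pos1(id91) recv 96: fwd
Round 6: pos2(id51) recv 96: fwd
Round 7: pos3(id96) recv 96: ELECTED
Message ID 87 originates at pos 6; dropped at pos 1 in round 2

Answer: 2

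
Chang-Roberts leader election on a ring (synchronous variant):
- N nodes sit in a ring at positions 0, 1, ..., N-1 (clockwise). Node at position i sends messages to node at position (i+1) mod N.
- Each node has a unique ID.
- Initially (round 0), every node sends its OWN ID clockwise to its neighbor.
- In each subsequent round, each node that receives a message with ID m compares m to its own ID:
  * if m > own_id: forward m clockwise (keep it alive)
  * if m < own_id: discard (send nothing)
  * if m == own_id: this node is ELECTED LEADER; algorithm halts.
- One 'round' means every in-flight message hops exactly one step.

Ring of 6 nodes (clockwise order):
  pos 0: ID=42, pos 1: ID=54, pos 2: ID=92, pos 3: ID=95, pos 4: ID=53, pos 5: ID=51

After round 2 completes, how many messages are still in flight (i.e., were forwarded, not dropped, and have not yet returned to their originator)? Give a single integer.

Round 1: pos1(id54) recv 42: drop; pos2(id92) recv 54: drop; pos3(id95) recv 92: drop; pos4(id53) recv 95: fwd; pos5(id51) recv 53: fwd; pos0(id42) recv 51: fwd
Round 2: pos5(id51) recv 95: fwd; pos0(id42) recv 53: fwd; pos1(id54) recv 51: drop
After round 2: 2 messages still in flight

Answer: 2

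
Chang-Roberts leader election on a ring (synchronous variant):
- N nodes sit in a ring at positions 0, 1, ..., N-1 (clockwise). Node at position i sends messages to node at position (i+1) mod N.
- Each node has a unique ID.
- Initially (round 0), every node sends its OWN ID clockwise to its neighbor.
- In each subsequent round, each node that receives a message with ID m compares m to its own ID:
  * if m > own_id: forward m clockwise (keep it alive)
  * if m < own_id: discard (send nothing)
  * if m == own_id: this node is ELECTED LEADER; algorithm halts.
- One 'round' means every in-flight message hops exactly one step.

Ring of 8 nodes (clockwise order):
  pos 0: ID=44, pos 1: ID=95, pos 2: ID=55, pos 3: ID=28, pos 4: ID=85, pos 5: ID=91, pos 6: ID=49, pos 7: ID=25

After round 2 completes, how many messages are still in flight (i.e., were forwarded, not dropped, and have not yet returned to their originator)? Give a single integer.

Round 1: pos1(id95) recv 44: drop; pos2(id55) recv 95: fwd; pos3(id28) recv 55: fwd; pos4(id85) recv 28: drop; pos5(id91) recv 85: drop; pos6(id49) recv 91: fwd; pos7(id25) recv 49: fwd; pos0(id44) recv 25: drop
Round 2: pos3(id28) recv 95: fwd; pos4(id85) recv 55: drop; pos7(id25) recv 91: fwd; pos0(id44) recv 49: fwd
After round 2: 3 messages still in flight

Answer: 3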